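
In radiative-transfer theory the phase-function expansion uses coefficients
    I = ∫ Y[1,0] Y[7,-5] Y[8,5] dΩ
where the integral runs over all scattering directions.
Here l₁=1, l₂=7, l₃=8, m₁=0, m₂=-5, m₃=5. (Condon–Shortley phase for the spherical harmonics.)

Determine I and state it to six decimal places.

m-sum 0 ✓  L=16 even ✓  6≤8≤8 ✓
Π(2lᵢ+1) = 3×15×17 = 765
triangle coeff Δ(1,7,8) = 1/2040
Σ_t [0,0]: t=0:+1/25401600 = 1/25401600
(3j)²=8/255 [(1 7 8; 0 0 0)], sign=+1
Σ_t [0,0]: t=0:+1/958003200 = 1/958003200
(3j)²=13/680 [(1 7 8; 0 -5 5)], sign=-1
⇒ 4πI² = 39/85
I = (-1)√(39/85/(4π)) = -0.19108118

-0.191081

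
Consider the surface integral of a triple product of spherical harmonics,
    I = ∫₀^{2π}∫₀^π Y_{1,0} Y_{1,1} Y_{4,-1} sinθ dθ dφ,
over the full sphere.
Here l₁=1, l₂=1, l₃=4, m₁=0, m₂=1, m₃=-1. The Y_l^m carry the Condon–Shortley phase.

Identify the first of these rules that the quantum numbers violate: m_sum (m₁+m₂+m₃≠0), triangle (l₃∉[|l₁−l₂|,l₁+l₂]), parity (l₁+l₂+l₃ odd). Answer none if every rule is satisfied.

triangle

m₁+m₂+m₃ = 0 + 1 − 1 = 0  ✓
triangle: |1−1|=0 ≤ l₃=4 ≤ 1+1=2  ✗
parity: l₁+l₂+l₃ = 6 is even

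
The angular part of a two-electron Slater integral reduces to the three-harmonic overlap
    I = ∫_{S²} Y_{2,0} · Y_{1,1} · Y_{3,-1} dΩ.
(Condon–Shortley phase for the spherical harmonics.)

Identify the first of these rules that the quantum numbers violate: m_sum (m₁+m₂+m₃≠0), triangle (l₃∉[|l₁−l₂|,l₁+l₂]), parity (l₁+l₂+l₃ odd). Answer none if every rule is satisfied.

m₁+m₂+m₃ = 0 + 1 − 1 = 0  ✓
triangle: |2−1|=1 ≤ l₃=3 ≤ 2+1=3  ✓
parity: l₁+l₂+l₃ = 6 is even  ✓

none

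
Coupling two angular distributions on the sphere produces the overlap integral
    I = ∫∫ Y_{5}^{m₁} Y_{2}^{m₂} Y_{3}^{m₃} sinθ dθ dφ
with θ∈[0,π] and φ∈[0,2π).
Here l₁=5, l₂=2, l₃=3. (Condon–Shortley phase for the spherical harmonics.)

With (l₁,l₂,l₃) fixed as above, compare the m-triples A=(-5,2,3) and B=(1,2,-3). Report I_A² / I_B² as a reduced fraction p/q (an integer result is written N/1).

Shared (l₁,l₂,l₃)=(5,2,3): N and (l;000)² cancel in I_A²/I_B².
A: Δ = 4!·6!·0!/11! = 1/2310; Racah Σ t=4..4: t=4:+1/17280 = 1/17280; ⇒ 3j(5 2 3; -5 2 3)² = 1/11, sgn +1
B: Δ = 4!·6!·0!/11! = 1/2310; Racah Σ t=4..4: t=4:+1/17280 = 1/17280; ⇒ 3j(5 2 3; 1 2 -3)² = 1/2310, sgn +1
I_A²/I_B² = (1/11)/(1/2310) = 210/1

210/1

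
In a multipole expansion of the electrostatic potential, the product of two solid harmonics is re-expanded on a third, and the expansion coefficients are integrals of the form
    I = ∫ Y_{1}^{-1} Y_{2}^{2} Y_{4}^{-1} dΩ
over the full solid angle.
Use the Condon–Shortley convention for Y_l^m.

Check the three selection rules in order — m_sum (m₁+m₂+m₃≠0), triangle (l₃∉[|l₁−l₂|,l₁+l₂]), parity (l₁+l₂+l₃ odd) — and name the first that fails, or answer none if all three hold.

triangle

azimuthal sum: -1 + 2 − 1 = 0  ✓
1 ≤ 4 ≤ 3 (triangle on l)  ✗
L = 1 + 2 + 4 = 7 (odd)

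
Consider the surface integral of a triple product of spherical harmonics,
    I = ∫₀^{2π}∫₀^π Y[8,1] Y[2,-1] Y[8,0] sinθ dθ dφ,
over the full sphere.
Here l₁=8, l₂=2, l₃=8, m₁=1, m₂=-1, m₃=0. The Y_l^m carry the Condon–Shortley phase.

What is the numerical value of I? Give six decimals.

Rules hold: Σm=0, L=18 even, 6≤8≤10.
N = 17·5·17 = 1445
Δ = 2!·14!·2!/19! = 1/348840
Racah Σ t=0..2: t=0:+1/116121600 t=1:−1/25401600 t=2:+1/116121600 = -1/45158400
⇒ 3j(8 2 8; 0 0 0)² = 24/1615, sgn -1
Racah Σ t=0..1: t=0:+1/50803200 t=1:−1/58060800 = 1/406425600
⇒ 3j(8 2 8; 1 -1 0)² = 1/3230, sgn +1
4πI² = N·(3j₀)²·(3jₘ)² = 12/1805
I = -1·√(0.0066482/4π) = -0.02300102

-0.023001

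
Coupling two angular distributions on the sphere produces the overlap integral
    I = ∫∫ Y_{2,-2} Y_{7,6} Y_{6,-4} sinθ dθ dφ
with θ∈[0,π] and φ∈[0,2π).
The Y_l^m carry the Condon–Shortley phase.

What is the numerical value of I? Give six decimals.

0.000000

L=15 odd ⇒ parity kills the (l;000) factor ⇒ I = 0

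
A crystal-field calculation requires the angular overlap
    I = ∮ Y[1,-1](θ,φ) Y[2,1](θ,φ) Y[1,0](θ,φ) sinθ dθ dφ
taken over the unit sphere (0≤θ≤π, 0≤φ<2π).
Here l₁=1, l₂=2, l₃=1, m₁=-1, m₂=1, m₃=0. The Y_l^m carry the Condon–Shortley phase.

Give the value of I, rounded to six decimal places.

Rules hold: Σm=0, L=4 even, 1≤1≤3.
N = 3·5·3 = 45
Δ = 2!·0!·2!/5! = 1/30
Racah Σ t=1..1: t=1:−1/1 = -1/1
⇒ 3j(1 2 1; 0 0 0)² = 2/15, sgn +1
Racah Σ t=2..2: t=2:+1/2 = 1/2
⇒ 3j(1 2 1; -1 1 0)² = 1/10, sgn -1
4πI² = N·(3j₀)²·(3jₘ)² = 3/5
I = -1·√(0.6/4π) = -0.21850969

-0.218510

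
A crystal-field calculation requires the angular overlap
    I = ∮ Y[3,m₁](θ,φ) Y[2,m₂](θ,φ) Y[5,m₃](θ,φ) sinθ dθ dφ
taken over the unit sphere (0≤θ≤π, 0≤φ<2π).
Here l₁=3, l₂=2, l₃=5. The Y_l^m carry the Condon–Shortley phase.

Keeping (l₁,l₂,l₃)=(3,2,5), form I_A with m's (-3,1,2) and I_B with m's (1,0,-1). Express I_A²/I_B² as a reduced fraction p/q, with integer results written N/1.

7/90

Same 3,2,5: normalisation and zero-m 3j drop out of the ratio.
A: Δ: 0! 6! 4! / 11! → 1/2310; sum: t=0:+1/4320 = 1/4320; 3j²(3 2 5; -3 1 2) = Δ·Π!·Σ² = 1/330  (sign -1)
B: Δ: 0! 6! 4! / 11! → 1/2310; sum: t=0:+1/192 = 1/192; 3j²(3 2 5; 1 0 -1) = Δ·Π!·Σ² = 3/77  (sign +1)
I_A²/I_B² = (1/330)/(3/77) = 7/90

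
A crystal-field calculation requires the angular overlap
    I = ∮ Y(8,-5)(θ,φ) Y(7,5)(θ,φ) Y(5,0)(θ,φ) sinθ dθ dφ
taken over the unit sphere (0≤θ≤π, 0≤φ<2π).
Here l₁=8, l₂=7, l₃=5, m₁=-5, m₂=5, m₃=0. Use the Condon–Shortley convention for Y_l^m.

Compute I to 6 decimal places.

m-sum 0 ✓  L=20 even ✓  1≤5≤15 ✓
Π(2lᵢ+1) = 17×15×11 = 2805
triangle coeff Δ(8,7,5) = 1/814773960
Σ_t [3,7]: t=3:−1/87091200 t=4:+1/4976640 t=5:−1/2073600 t=6:+1/4976640 t=7:−1/87091200 = -1/9676800
(3j)²=360/46189 [(8 7 5; 0 0 0)], sign=+1
Σ_t [8,10]: t=8:+1/232243200 t=9:−1/104509440 t=10:+1/522547200 = -1/298598400
(3j)²=55/7752 [(8 7 5; -5 5 0)], sign=+1
⇒ 4πI² = 12375/79781
I = (+1)√(12375/79781/(4π)) = 0.11110099

0.111101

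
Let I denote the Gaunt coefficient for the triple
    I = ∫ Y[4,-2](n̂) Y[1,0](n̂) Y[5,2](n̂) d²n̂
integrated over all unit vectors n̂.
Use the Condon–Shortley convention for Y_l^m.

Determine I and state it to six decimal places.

m-sum 0 ✓  L=10 even ✓  3≤5≤5 ✓
Π(2lᵢ+1) = 9×3×11 = 297
triangle coeff Δ(4,1,5) = 1/495
Σ_t [0,0]: t=0:+1/576 = 1/576
(3j)²=5/99 [(4 1 5; 0 0 0)], sign=-1
Σ_t [0,0]: t=0:+1/1440 = 1/1440
(3j)²=7/165 [(4 1 5; -2 0 2)], sign=-1
⇒ 4πI² = 7/11
I = (+1)√(7/11/(4π)) = 0.22503380

0.225034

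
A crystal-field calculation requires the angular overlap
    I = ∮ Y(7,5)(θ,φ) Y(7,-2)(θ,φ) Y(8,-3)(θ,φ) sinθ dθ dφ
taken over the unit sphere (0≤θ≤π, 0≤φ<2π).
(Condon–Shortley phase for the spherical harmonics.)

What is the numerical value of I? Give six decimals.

-0.104896

m-sum 0 ✓  L=22 even ✓  0≤8≤14 ✓
Π(2lᵢ+1) = 15×15×17 = 3825
triangle coeff Δ(7,7,8) = 1/22086194130
Σ_t [0,6]: t=0:+1/18289152000 t=1:−1/248832000 t=2:+1/24883200 t=3:−1/11943936 t=4:+1/24883200 t=5:−1/248832000 t=6:+1/18289152000 = -11/975421440
(3j)²=1750/289731 [(7 7 8; 0 0 0)], sign=-1
Σ_t [0,2]: t=0:+1/746496000 t=1:−1/348364800 t=2:+1/1393459200 = -17/20901888000
(3j)²=34/5681 [(7 7 8; 5 -2 -3)], sign=+1
⇒ 4πI² = 4462500/32273761
I = (-1)√(4462500/32273761/(4π)) = -0.10489611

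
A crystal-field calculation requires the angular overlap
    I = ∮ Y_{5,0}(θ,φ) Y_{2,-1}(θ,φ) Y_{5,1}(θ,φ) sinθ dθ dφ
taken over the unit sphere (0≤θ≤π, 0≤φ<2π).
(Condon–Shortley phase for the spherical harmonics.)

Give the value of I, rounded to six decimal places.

m-sum 0 ✓  L=12 even ✓  3≤5≤7 ✓
Π(2lᵢ+1) = 11×5×11 = 605
triangle coeff Δ(5,2,5) = 1/38610
Σ_t [0,2]: t=0:+1/2880 t=1:−1/576 t=2:+1/2880 = -1/960
(3j)²=10/429 [(5 2 5; 0 0 0)], sign=+1
Σ_t [0,1]: t=0:+1/1440 t=1:−1/1152 = -1/5760
(3j)²=1/858 [(5 2 5; 0 -1 1)], sign=-1
⇒ 4πI² = 25/1521
I = (-1)√(25/1521/(4π)) = -0.03616600

-0.036166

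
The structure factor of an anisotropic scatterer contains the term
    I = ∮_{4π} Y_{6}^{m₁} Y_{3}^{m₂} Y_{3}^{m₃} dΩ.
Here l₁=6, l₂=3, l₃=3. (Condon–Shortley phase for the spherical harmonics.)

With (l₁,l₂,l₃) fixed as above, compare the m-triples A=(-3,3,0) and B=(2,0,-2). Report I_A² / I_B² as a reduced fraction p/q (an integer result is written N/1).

3/8

Same 6,3,3: normalisation and zero-m 3j drop out of the ratio.
A: Δ: 6! 6! 0! / 13! → 1/12012; sum: t=6:+1/25920 = 1/25920; 3j²(6 3 3; -3 3 0) = Δ·Π!·Σ² = 1/143  (sign -1)
B: Δ: 6! 6! 0! / 13! → 1/12012; sum: t=3:−1/4320 = -1/4320; 3j²(6 3 3; 2 0 -2) = Δ·Π!·Σ² = 8/429  (sign +1)
I_A²/I_B² = (1/143)/(8/429) = 3/8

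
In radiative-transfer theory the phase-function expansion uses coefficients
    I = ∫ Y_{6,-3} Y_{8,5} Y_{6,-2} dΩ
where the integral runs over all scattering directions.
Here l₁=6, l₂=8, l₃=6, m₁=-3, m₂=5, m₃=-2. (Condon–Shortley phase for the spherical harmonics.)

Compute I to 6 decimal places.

Checks pass: Σm=0; 20 even; l₃=6∈[2,14].
(2·6+1)(2·8+1)(2·6+1) = 2873
Δ: 8! 4! 8! / 21! → 1/1309458150
sum: t=2:+1/49766400 t=3:−1/3110400 t=4:+1/1327104 t=5:−1/3110400 t=6:+1/49766400 = 1/6635520
3j²(6 8 6; 0 0 0) = Δ·Π!·Σ² = 350/46189  (sign +1)
sum: t=5:−1/696729600 t=6:+1/43545600 t=7:−1/29030400 t=8:+1/174182400 = -1/139345920
3j²(6 8 6; -3 5 -2) = Δ·Π!·Σ² = 1/323  (sign -1)
combine: 4πI² = 2873·350/46189·1/323 = 4550/67507
take √, sign -1: I = -0.07323629

-0.073236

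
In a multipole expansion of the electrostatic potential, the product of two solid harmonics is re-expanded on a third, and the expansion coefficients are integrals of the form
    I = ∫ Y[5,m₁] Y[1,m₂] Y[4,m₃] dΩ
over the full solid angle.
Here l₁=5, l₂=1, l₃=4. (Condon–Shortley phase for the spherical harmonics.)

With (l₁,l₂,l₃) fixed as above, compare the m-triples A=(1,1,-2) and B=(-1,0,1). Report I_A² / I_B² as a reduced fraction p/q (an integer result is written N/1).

1/4

Same 5,1,4: normalisation and zero-m 3j drop out of the ratio.
A: Δ: 2! 8! 0! / 11! → 1/495; sum: t=2:+1/2880 = 1/2880; 3j²(5 1 4; 1 1 -2) = Δ·Π!·Σ² = 2/165  (sign +1)
B: Δ: 2! 8! 0! / 11! → 1/495; sum: t=1:−1/720 = -1/720; 3j²(5 1 4; -1 0 1) = Δ·Π!·Σ² = 8/165  (sign +1)
I_A²/I_B² = (2/165)/(8/165) = 1/4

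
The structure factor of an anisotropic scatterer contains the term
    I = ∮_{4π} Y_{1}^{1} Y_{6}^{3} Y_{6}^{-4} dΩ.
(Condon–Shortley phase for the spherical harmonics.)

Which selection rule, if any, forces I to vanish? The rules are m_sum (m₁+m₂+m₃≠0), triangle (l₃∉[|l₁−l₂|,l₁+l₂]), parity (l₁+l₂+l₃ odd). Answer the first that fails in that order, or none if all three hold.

m₁+m₂+m₃ = 1 + 3 − 4 = 0  ✓
triangle: |1−6|=5 ≤ l₃=6 ≤ 1+6=7  ✓
parity: l₁+l₂+l₃ = 13 is odd  ✗

parity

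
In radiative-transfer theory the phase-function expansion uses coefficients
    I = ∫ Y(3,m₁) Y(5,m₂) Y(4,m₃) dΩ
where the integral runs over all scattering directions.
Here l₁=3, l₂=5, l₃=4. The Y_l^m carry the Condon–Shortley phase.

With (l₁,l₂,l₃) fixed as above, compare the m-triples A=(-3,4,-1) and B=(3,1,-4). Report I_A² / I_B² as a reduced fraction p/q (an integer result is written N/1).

Shared (l₁,l₂,l₃)=(3,5,4): N and (l;000)² cancel in I_A²/I_B².
A: Δ = 4!·2!·6!/13! = 1/180180; Racah Σ t=4..4: t=4:+1/5760 = 1/5760; ⇒ 3j(3 5 4; -3 4 -1)² = 9/286, sgn -1
B: Δ = 4!·2!·6!/13! = 1/180180; Racah Σ t=0..0: t=0:+1/34560 = 1/34560; ⇒ 3j(3 5 4; 3 1 -4)² = 1/429, sgn +1
I_A²/I_B² = (9/286)/(1/429) = 27/2

27/2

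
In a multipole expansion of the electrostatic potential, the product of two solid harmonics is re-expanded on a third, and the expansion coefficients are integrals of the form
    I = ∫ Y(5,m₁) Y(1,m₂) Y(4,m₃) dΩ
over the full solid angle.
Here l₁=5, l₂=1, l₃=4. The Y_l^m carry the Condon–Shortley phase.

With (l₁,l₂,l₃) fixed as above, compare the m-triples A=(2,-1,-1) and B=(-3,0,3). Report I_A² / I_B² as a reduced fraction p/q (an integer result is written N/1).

21/16

Shared (l₁,l₂,l₃)=(5,1,4): N and (l;000)² cancel in I_A²/I_B².
A: Δ = 2!·8!·0!/11! = 1/495; Racah Σ t=0..0: t=0:+1/1440 = 1/1440; ⇒ 3j(5 1 4; 2 -1 -1)² = 7/165, sgn -1
B: Δ = 2!·8!·0!/11! = 1/495; Racah Σ t=1..1: t=1:−1/5040 = -1/5040; ⇒ 3j(5 1 4; -3 0 3)² = 16/495, sgn +1
I_A²/I_B² = (7/165)/(16/495) = 21/16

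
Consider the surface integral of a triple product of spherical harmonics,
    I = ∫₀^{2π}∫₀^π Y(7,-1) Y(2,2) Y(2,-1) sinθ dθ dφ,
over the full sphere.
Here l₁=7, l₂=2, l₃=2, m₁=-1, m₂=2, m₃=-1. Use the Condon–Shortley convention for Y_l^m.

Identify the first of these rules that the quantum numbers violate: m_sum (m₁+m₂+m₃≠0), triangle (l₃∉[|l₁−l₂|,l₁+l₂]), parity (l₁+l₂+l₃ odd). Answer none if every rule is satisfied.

Σmᵢ = 0  ✓
l₃∈[|l₁−l₂|,l₁+l₂]=[5,9], have l₃=2  ✗
Σlᵢ = 11 ⇒ odd

triangle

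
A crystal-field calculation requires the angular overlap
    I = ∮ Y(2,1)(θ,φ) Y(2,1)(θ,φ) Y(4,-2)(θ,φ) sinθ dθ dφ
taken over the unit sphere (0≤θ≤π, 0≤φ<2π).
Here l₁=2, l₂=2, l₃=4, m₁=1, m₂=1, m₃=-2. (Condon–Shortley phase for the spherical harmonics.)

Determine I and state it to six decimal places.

m-sum 0 ✓  L=8 even ✓  0≤4≤4 ✓
Π(2lᵢ+1) = 5×5×9 = 225
triangle coeff Δ(2,2,4) = 1/630
Σ_t [0,0]: t=0:+1/16 = 1/16
(3j)²=2/35 [(2 2 4; 0 0 0)], sign=+1
Σ_t [0,0]: t=0:+1/36 = 1/36
(3j)²=4/63 [(2 2 4; 1 1 -2)], sign=+1
⇒ 4πI² = 40/49
I = (+1)√(40/49/(4π)) = 0.25487487

0.254875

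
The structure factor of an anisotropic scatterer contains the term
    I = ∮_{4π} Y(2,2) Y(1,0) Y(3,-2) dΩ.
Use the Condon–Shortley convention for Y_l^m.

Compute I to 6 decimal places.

0.184674

Rules hold: Σm=0, L=6 even, 1≤3≤3.
N = 5·3·7 = 105
Δ = 0!·4!·2!/7! = 1/105
Racah Σ t=0..0: t=0:+1/4 = 1/4
⇒ 3j(2 1 3; 0 0 0)² = 3/35, sgn -1
Racah Σ t=0..0: t=0:+1/24 = 1/24
⇒ 3j(2 1 3; 2 0 -2)² = 1/21, sgn -1
4πI² = N·(3j₀)²·(3jₘ)² = 3/7
I = +1·√(0.428571/4π) = 0.18467439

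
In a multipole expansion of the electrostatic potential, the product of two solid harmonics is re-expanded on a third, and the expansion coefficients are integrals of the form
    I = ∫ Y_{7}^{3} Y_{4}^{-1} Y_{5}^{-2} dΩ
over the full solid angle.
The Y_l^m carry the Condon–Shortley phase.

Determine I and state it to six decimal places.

m-sum 0 ✓  L=16 even ✓  3≤5≤11 ✓
Π(2lᵢ+1) = 15×9×11 = 1485
triangle coeff Δ(7,4,5) = 1/6126120
Σ_t [2,4]: t=2:+1/69120 t=3:−1/20736 t=4:+1/69120 = -1/51840
(3j)²=280/21879 [(7 4 5; 0 0 0)], sign=+1
Σ_t [1,3]: t=1:−1/172800 t=2:+1/69120 t=3:−1/362880 = 43/7257600
(3j)²=1849/170170 [(7 4 5; 3 -1 -2)], sign=-1
⇒ 4πI² = 110940/537251
I = (-1)√(110940/537251/(4π)) = -0.12818893

-0.128189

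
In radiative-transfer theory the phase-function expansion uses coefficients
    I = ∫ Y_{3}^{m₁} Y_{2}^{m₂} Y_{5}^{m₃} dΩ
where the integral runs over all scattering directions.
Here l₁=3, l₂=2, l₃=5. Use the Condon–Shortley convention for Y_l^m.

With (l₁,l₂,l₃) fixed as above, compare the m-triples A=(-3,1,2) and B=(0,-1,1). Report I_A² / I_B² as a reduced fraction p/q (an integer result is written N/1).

7/80

Same 3,2,5: normalisation and zero-m 3j drop out of the ratio.
A: Δ: 0! 6! 4! / 11! → 1/2310; sum: t=0:+1/4320 = 1/4320; 3j²(3 2 5; -3 1 2) = Δ·Π!·Σ² = 1/330  (sign -1)
B: Δ: 0! 6! 4! / 11! → 1/2310; sum: t=0:+1/216 = 1/216; 3j²(3 2 5; 0 -1 1) = Δ·Π!·Σ² = 8/231  (sign +1)
I_A²/I_B² = (1/330)/(8/231) = 7/80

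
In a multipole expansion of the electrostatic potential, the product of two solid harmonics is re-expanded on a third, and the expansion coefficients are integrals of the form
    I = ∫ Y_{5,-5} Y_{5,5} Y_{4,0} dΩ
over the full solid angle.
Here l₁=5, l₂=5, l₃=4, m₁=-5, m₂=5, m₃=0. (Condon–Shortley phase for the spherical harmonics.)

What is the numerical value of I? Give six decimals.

-0.130198

Checks pass: Σm=0; 14 even; l₃=4∈[0,10].
(2·5+1)(2·5+1)(2·4+1) = 1089
Δ: 6! 4! 4! / 15! → 1/3153150
sum: t=1:−1/69120 t=2:+1/1728 t=3:−1/576 t=4:+1/1728 t=5:−1/69120 = -7/11520
3j²(5 5 4; 0 0 0) = Δ·Π!·Σ² = 2/143  (sign -1)
sum: t=6:+1/414720 = 1/414720
3j²(5 5 4; -5 5 0) = Δ·Π!·Σ² = 2/143  (sign +1)
combine: 4πI² = 1089·2/143·2/143 = 36/169
take √, sign -1: I = -0.13019760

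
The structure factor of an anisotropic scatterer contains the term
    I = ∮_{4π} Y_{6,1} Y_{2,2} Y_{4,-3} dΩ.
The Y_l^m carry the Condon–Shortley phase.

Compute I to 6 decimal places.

Rules hold: Σm=0, L=12 even, 4≤4≤8.
N = 13·5·9 = 585
Δ = 4!·8!·0!/13! = 1/6435
Racah Σ t=2..2: t=2:+1/2304 = 1/2304
⇒ 3j(6 2 4; 0 0 0)² = 5/143, sgn +1
Racah Σ t=4..4: t=4:+1/120960 = 1/120960
⇒ 3j(6 2 4; 1 2 -3)² = 1/1287, sgn -1
4πI² = N·(3j₀)²·(3jₘ)² = 25/1573
I = -1·√(0.0158932/4π) = -0.03556319

-0.035563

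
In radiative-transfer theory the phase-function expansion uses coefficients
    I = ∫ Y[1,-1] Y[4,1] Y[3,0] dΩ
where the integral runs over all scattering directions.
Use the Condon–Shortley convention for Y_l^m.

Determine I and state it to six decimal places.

m-sum 0 ✓  L=8 even ✓  3≤3≤5 ✓
Π(2lᵢ+1) = 3×9×7 = 189
triangle coeff Δ(1,4,3) = 1/252
Σ_t [1,1]: t=1:−1/36 = -1/36
(3j)²=4/63 [(1 4 3; 0 0 0)], sign=+1
Σ_t [2,2]: t=2:+1/72 = 1/72
(3j)²=5/126 [(1 4 3; -1 1 0)], sign=-1
⇒ 4πI² = 10/21
I = (-1)√(10/21/(4π)) = -0.19466390

-0.194664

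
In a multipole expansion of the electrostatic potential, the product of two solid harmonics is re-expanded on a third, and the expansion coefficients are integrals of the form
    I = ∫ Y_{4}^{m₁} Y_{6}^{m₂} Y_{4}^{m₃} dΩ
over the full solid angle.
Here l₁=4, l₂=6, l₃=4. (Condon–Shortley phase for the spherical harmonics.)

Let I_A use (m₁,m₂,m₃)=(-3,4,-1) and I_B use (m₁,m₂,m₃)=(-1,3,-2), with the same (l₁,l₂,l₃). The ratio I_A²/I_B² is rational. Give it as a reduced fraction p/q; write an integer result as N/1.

3/35

l's match ⇒ only the (l;m) 3-j factors differ between A and B.
A: triangle coeff Δ(4,6,4) = 1/1261260; Σ_t [5,6]: t=5:−1/28800 t=6:+1/34560 = -1/172800; (3j)²=1/1430 [(4 6 4; -3 4 -1)], sign=+1
B: triangle coeff Δ(4,6,4) = 1/1261260; Σ_t [3,5]: t=3:−1/51840 t=4:+1/5760 t=5:−1/11520 = 7/103680; (3j)²=7/858 [(4 6 4; -1 3 -2)], sign=+1
I_A²/I_B² = (1/1430)/(7/858) = 3/35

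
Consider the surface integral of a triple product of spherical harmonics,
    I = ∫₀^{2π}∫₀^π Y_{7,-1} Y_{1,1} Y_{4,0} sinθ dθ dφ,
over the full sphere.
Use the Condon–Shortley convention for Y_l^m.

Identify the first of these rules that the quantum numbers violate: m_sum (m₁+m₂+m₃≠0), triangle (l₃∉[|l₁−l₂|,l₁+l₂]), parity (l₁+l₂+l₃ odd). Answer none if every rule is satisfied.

m₁+m₂+m₃ = -1 + 1 + 0 = 0  ✓
triangle: |7−1|=6 ≤ l₃=4 ≤ 7+1=8  ✗
parity: l₁+l₂+l₃ = 12 is even

triangle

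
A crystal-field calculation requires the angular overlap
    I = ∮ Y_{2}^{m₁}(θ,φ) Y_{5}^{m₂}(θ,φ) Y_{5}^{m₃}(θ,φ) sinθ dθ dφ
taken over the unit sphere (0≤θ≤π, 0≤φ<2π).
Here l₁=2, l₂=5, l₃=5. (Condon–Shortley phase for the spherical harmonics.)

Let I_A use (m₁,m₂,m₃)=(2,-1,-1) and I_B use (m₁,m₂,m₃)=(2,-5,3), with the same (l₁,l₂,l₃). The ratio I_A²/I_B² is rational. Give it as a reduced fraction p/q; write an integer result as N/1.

Same 2,5,5: normalisation and zero-m 3j drop out of the ratio.
A: Δ: 2! 2! 8! / 13! → 1/38610; sum: t=0:+1/2304 = 1/2304; 3j²(2 5 5; 2 -1 -1) = Δ·Π!·Σ² = 5/143  (sign +1)
B: Δ: 2! 2! 8! / 13! → 1/38610; sum: t=0:+1/161280 = 1/161280; 3j²(2 5 5; 2 -5 3) = Δ·Π!·Σ² = 1/143  (sign +1)
I_A²/I_B² = (5/143)/(1/143) = 5/1

5/1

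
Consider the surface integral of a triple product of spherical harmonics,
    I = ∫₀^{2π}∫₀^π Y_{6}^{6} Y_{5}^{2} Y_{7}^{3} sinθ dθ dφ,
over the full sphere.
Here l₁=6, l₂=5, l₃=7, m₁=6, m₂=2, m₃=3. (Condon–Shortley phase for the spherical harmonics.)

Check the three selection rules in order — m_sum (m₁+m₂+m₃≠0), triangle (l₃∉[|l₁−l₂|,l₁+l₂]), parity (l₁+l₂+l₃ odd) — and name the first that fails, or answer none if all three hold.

Σmᵢ = 11  ✗
l₃∈[|l₁−l₂|,l₁+l₂]=[1,11], have l₃=7
Σlᵢ = 18 ⇒ even

m_sum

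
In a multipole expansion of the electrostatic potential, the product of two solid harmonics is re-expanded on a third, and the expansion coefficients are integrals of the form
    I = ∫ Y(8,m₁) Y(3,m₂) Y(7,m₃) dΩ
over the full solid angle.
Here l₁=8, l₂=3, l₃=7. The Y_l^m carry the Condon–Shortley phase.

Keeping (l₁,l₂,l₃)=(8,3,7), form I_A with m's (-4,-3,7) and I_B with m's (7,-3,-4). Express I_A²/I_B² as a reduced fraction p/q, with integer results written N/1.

1/45

Same 8,3,7: normalisation and zero-m 3j drop out of the ratio.
A: Δ: 4! 12! 2! / 19! → 1/5290740; sum: t=0:+1/22992076800 = 1/22992076800; 3j²(8 3 7; -4 -3 7) = Δ·Π!·Σ² = 1/3876  (sign +1)
B: Δ: 4! 12! 2! / 19! → 1/5290740; sum: t=0:+1/1916006400 = 1/1916006400; 3j²(8 3 7; 7 -3 -4) = Δ·Π!·Σ² = 15/1292  (sign -1)
I_A²/I_B² = (1/3876)/(15/1292) = 1/45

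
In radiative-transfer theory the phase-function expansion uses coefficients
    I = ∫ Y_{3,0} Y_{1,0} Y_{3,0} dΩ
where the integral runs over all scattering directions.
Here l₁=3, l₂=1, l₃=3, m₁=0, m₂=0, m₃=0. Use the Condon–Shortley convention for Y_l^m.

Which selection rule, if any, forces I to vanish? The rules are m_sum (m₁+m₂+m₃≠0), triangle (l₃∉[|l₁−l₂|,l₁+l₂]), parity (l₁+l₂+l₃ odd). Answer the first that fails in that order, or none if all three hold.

m₁+m₂+m₃ = 0 + 0 + 0 = 0  ✓
triangle: |3−1|=2 ≤ l₃=3 ≤ 3+1=4  ✓
parity: l₁+l₂+l₃ = 7 is odd  ✗

parity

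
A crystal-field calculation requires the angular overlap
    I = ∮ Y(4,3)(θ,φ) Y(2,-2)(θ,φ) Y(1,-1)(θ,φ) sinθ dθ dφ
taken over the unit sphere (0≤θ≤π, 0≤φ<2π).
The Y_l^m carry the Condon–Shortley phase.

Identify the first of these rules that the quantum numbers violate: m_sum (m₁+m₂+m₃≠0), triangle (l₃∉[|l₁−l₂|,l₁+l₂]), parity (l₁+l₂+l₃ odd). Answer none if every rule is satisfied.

triangle

Σmᵢ = 0  ✓
l₃∈[|l₁−l₂|,l₁+l₂]=[2,6], have l₃=1  ✗
Σlᵢ = 7 ⇒ odd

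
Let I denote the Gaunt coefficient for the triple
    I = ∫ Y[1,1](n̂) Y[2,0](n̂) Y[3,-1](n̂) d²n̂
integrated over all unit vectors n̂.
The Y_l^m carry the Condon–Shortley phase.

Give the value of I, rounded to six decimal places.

Rules hold: Σm=0, L=6 even, 1≤3≤3.
N = 3·5·7 = 105
Δ = 0!·2!·4!/7! = 1/105
Racah Σ t=0..0: t=0:+1/4 = 1/4
⇒ 3j(1 2 3; 0 0 0)² = 3/35, sgn -1
Racah Σ t=0..0: t=0:+1/8 = 1/8
⇒ 3j(1 2 3; 1 0 -1)² = 2/35, sgn +1
4πI² = N·(3j₀)²·(3jₘ)² = 18/35
I = -1·√(0.514286/4π) = -0.20230066

-0.202301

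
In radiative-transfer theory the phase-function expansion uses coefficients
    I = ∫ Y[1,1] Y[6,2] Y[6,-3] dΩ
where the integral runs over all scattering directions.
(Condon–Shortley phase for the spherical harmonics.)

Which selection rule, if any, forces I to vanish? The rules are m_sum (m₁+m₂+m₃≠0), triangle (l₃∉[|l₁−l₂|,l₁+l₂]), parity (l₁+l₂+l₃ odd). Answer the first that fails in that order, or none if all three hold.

Σmᵢ = 0  ✓
l₃∈[|l₁−l₂|,l₁+l₂]=[5,7], have l₃=6  ✓
Σlᵢ = 13 ⇒ odd  ✗

parity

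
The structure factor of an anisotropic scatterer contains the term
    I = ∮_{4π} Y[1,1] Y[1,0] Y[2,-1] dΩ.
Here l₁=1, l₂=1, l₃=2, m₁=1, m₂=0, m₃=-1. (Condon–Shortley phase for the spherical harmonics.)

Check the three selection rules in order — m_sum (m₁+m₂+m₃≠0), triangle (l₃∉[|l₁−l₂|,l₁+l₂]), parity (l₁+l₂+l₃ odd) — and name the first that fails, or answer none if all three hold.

Σmᵢ = 0  ✓
l₃∈[|l₁−l₂|,l₁+l₂]=[0,2], have l₃=2  ✓
Σlᵢ = 4 ⇒ even  ✓

none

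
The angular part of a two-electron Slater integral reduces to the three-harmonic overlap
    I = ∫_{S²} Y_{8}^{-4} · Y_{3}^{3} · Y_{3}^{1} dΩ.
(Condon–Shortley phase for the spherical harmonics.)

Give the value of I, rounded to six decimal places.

0.000000

triangle: need 5≤l₃≤11, have 3; I=0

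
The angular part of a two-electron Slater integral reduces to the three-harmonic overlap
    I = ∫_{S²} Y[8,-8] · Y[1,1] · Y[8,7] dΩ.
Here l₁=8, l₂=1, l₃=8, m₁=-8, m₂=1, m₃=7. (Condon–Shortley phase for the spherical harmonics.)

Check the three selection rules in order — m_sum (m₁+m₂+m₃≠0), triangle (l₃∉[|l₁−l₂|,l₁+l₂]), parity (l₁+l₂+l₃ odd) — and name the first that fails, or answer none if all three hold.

parity

azimuthal sum: -8 + 1 + 7 = 0  ✓
7 ≤ 8 ≤ 9 (triangle on l)  ✓
L = 8 + 1 + 8 = 17 (odd)  ✗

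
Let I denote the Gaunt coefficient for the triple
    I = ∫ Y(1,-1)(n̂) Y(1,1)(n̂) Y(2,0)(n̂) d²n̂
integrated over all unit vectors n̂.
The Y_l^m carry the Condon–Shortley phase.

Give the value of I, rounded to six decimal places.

Checks pass: Σm=0; 4 even; l₃=2∈[0,2].
(2·1+1)(2·1+1)(2·2+1) = 45
Δ: 0! 2! 2! / 5! → 1/30
sum: t=0:+1/1 = 1/1
3j²(1 1 2; 0 0 0) = Δ·Π!·Σ² = 2/15  (sign +1)
sum: t=0:+1/4 = 1/4
3j²(1 1 2; -1 1 0) = Δ·Π!·Σ² = 1/30  (sign +1)
combine: 4πI² = 45·2/15·1/30 = 1/5
take √, sign +1: I = 0.12615663

0.126157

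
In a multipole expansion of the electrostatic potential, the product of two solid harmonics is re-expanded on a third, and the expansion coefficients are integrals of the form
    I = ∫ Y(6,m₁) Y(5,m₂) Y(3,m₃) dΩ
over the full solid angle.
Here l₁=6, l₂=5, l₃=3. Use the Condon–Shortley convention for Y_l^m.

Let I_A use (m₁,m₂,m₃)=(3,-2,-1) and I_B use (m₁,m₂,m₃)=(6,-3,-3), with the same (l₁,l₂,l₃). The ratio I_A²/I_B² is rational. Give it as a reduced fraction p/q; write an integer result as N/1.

18/11

l's match ⇒ only the (l;m) 3-j factors differ between A and B.
A: triangle coeff Δ(6,5,3) = 1/675675; Σ_t [1,3]: t=1:−1/40320 t=2:+1/8640 t=3:−1/34560 = 1/16128; (3j)²=18/1001 [(6 5 3; 3 -2 -1)], sign=+1
B: triangle coeff Δ(6,5,3) = 1/675675; Σ_t [0,0]: t=0:+1/1935360 = 1/1935360; (3j)²=1/91 [(6 5 3; 6 -3 -3)], sign=+1
I_A²/I_B² = (18/1001)/(1/91) = 18/11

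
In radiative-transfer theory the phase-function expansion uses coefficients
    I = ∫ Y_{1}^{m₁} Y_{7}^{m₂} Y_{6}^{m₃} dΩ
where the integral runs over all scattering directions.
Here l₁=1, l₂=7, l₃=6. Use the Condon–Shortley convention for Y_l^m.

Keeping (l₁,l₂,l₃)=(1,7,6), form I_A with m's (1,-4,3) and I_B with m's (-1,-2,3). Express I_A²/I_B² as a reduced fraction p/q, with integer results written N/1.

11/2

l's match ⇒ only the (l;m) 3-j factors differ between A and B.
A: triangle coeff Δ(1,7,6) = 1/1365; Σ_t [0,0]: t=0:+1/4354560 = 1/4354560; (3j)²=11/273 [(1 7 6; 1 -4 3)], sign=-1
B: triangle coeff Δ(1,7,6) = 1/1365; Σ_t [2,2]: t=2:+1/4354560 = 1/4354560; (3j)²=2/273 [(1 7 6; -1 -2 3)], sign=-1
I_A²/I_B² = (11/273)/(2/273) = 11/2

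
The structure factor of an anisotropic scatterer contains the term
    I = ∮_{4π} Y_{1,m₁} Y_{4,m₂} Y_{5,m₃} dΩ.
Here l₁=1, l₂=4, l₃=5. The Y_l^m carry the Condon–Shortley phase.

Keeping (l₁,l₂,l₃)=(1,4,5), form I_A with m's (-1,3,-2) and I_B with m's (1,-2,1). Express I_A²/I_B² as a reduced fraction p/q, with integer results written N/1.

l's match ⇒ only the (l;m) 3-j factors differ between A and B.
A: triangle coeff Δ(1,4,5) = 1/495; Σ_t [0,0]: t=0:+1/10080 = 1/10080; (3j)²=1/165 [(1 4 5; -1 3 -2)], sign=-1
B: triangle coeff Δ(1,4,5) = 1/495; Σ_t [0,0]: t=0:+1/2880 = 1/2880; (3j)²=2/165 [(1 4 5; 1 -2 1)], sign=+1
I_A²/I_B² = (1/165)/(2/165) = 1/2

1/2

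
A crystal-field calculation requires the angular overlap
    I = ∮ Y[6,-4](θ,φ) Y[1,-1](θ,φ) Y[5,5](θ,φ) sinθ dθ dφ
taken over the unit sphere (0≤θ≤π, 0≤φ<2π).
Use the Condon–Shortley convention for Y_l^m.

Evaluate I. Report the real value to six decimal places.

Rules hold: Σm=0, L=12 even, 5≤5≤7.
N = 13·3·11 = 429
Δ = 2!·10!·0!/13! = 1/858
Racah Σ t=1..1: t=1:−1/14400 = -1/14400
⇒ 3j(6 1 5; 0 0 0)² = 6/143, sgn +1
Racah Σ t=0..0: t=0:+1/7257600 = 1/7257600
⇒ 3j(6 1 5; -4 -1 5)² = 1/858, sgn +1
4πI² = N·(3j₀)²·(3jₘ)² = 3/143
I = +1·√(0.020979/4π) = 0.04085899

0.040859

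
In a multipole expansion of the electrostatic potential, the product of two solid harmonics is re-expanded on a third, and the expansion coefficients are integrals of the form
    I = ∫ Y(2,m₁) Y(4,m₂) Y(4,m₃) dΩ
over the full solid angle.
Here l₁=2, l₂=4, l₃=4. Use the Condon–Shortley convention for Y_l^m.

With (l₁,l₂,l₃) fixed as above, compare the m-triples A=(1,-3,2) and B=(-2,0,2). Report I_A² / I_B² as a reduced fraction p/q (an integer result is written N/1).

35/36

Same 2,4,4: normalisation and zero-m 3j drop out of the ratio.
A: Δ: 2! 2! 6! / 11! → 1/13860; sum: t=0:+1/240 t=1:−1/1440 = 1/288; 3j²(2 4 4; 1 -3 2) = Δ·Π!·Σ² = 5/132  (sign +1)
B: Δ: 2! 2! 6! / 11! → 1/13860; sum: t=2:+1/192 = 1/192; 3j²(2 4 4; -2 0 2) = Δ·Π!·Σ² = 3/77  (sign +1)
I_A²/I_B² = (5/132)/(3/77) = 35/36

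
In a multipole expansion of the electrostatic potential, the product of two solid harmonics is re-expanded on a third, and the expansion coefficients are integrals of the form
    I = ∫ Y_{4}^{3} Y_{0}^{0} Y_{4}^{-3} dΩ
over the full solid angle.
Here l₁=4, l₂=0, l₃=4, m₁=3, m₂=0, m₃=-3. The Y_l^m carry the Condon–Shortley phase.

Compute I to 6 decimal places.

Checks pass: Σm=0; 8 even; l₃=4∈[4,4].
(2·4+1)(2·0+1)(2·4+1) = 81
Δ: 0! 8! 0! / 9! → 1/9
sum: t=0:+1/576 = 1/576
3j²(4 0 4; 0 0 0) = Δ·Π!·Σ² = 1/9  (sign +1)
sum: t=0:+1/5040 = 1/5040
3j²(4 0 4; 3 0 -3) = Δ·Π!·Σ² = 1/9  (sign -1)
combine: 4πI² = 81·1/9·1/9 = 1/1
take √, sign -1: I = -0.28209479

-0.282095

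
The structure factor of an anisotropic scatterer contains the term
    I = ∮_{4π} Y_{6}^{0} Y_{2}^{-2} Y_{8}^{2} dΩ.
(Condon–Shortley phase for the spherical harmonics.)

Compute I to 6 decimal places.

0.122977

Checks pass: Σm=0; 16 even; l₃=8∈[4,8].
(2·6+1)(2·2+1)(2·8+1) = 1105
Δ: 0! 12! 4! / 17! → 1/30940
sum: t=0:+1/2073600 = 1/2073600
3j²(6 2 8; 0 0 0) = Δ·Π!·Σ² = 28/1105  (sign +1)
sum: t=0:+1/12441600 = 1/12441600
3j²(6 2 8; 0 -2 2) = Δ·Π!·Σ² = 3/442  (sign +1)
combine: 4πI² = 1105·28/1105·3/442 = 42/221
take √, sign +1: I = 0.12297691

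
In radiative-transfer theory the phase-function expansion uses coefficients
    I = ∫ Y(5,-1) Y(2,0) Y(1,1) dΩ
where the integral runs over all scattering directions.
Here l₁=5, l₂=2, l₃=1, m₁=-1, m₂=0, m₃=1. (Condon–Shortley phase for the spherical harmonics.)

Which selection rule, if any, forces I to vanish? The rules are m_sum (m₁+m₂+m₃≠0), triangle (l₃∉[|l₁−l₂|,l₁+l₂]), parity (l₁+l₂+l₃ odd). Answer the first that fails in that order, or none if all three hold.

m₁+m₂+m₃ = -1 + 0 + 1 = 0  ✓
triangle: |5−2|=3 ≤ l₃=1 ≤ 5+2=7  ✗
parity: l₁+l₂+l₃ = 8 is even

triangle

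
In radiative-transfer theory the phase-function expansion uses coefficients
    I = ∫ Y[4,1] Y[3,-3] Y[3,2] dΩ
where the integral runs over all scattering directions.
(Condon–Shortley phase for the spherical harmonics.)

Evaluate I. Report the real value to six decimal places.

0.140463

Rules hold: Σm=0, L=10 even, 1≤3≤7.
N = 9·7·7 = 441
Δ = 4!·4!·2!/11! = 1/34650
Racah Σ t=1..3: t=1:−1/72 t=2:+1/16 t=3:−1/72 = 5/144
⇒ 3j(4 3 3; 0 0 0)² = 2/77, sgn -1
Racah Σ t=0..0: t=0:+1/288 = 1/288
⇒ 3j(4 3 3; 1 -3 2)² = 5/231, sgn -1
4πI² = N·(3j₀)²·(3jₘ)² = 30/121
I = +1·√(0.247934/4π) = 0.14046335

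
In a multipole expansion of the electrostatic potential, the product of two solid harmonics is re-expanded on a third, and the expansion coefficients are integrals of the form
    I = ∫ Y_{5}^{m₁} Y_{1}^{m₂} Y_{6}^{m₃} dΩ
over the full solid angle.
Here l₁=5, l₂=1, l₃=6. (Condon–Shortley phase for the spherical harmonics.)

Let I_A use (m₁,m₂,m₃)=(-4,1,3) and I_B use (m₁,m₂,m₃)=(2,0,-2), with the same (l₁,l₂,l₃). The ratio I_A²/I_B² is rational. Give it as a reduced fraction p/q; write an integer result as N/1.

Shared (l₁,l₂,l₃)=(5,1,6): N and (l;000)² cancel in I_A²/I_B².
A: Δ = 0!·10!·2!/13! = 1/858; Racah Σ t=0..0: t=0:+1/725760 = 1/725760; ⇒ 3j(5 1 6; -4 1 3)² = 1/286, sgn -1
B: Δ = 0!·10!·2!/13! = 1/858; Racah Σ t=0..0: t=0:+1/30240 = 1/30240; ⇒ 3j(5 1 6; 2 0 -2)² = 16/429, sgn +1
I_A²/I_B² = (1/286)/(16/429) = 3/32

3/32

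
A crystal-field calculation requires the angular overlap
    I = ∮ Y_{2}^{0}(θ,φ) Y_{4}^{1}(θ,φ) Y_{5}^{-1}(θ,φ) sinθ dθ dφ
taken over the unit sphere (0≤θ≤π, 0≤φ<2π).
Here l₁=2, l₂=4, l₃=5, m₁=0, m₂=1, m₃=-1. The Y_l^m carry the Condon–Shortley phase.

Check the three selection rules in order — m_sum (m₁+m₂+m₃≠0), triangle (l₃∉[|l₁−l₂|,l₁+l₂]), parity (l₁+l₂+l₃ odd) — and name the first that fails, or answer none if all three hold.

parity

azimuthal sum: 0 + 1 − 1 = 0  ✓
2 ≤ 5 ≤ 6 (triangle on l)  ✓
L = 2 + 4 + 5 = 11 (odd)  ✗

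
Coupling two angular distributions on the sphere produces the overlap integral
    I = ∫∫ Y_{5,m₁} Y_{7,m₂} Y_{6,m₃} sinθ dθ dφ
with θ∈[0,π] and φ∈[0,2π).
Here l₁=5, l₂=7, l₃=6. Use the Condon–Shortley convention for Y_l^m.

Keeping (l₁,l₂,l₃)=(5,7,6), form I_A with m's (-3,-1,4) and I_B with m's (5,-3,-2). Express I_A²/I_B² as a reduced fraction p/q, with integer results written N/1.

l's match ⇒ only the (l;m) 3-j factors differ between A and B.
A: triangle coeff Δ(5,7,6) = 1/174594420; Σ_t [4,6]: t=4:+1/1658880 t=5:−1/3628800 t=6:+1/116121600 = 13/38707200; (3j)²=39/3553 [(5 7 6; -3 -1 4)], sign=+1
B: triangle coeff Δ(5,7,6) = 1/174594420; Σ_t [0,0]: t=0:+1/9953280 = 1/9953280; (3j)²=2450/138567 [(5 7 6; 5 -3 -2)], sign=+1
I_A²/I_B² = (39/3553)/(2450/138567) = 1521/2450

1521/2450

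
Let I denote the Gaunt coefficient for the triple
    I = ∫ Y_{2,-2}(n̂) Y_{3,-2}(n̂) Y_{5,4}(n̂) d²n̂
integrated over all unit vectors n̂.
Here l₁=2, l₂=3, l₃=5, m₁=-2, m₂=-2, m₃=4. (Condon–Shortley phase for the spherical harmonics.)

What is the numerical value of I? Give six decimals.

m-sum 0 ✓  L=10 even ✓  1≤5≤5 ✓
Π(2lᵢ+1) = 5×7×11 = 385
triangle coeff Δ(2,3,5) = 1/2310
Σ_t [0,0]: t=0:+1/144 = 1/144
(3j)²=10/231 [(2 3 5; 0 0 0)], sign=-1
Σ_t [0,0]: t=0:+1/2880 = 1/2880
(3j)²=3/55 [(2 3 5; -2 -2 4)], sign=-1
⇒ 4πI² = 10/11
I = (+1)√(10/11/(4π)) = 0.26896683

0.268967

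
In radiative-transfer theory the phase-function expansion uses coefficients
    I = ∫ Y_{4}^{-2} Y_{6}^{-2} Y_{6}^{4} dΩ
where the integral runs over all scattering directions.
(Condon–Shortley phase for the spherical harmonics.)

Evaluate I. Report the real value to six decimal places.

0.060095

Checks pass: Σm=0; 16 even; l₃=6∈[2,10].
(2·4+1)(2·6+1)(2·6+1) = 1521
Δ: 4! 4! 8! / 17! → 1/15315300
sum: t=0:+1/829440 t=1:−1/25920 t=2:+1/9216 t=3:−1/25920 t=4:+1/829440 = 7/207360
3j²(4 6 6; 0 0 0) = Δ·Π!·Σ² = 28/2431  (sign +1)
sum: t=2:+1/138240 t=3:−1/181440 t=4:+1/3870720 = 23/11612160
3j²(4 6 6; -2 -2 4) = Δ·Π!·Σ² = 529/204204  (sign +1)
combine: 4πI² = 1521·28/2431·529/204204 = 1587/34969
take √, sign +1: I = 0.06009550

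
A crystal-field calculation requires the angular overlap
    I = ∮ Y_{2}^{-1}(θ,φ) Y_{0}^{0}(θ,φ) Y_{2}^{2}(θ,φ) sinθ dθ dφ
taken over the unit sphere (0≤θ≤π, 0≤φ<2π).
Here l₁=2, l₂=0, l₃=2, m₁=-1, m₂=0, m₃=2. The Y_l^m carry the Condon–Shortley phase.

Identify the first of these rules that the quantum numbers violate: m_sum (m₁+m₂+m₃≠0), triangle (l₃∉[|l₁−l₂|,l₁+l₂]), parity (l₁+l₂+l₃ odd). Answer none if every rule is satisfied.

m_sum

Σmᵢ = 1  ✗
l₃∈[|l₁−l₂|,l₁+l₂]=[2,2], have l₃=2
Σlᵢ = 4 ⇒ even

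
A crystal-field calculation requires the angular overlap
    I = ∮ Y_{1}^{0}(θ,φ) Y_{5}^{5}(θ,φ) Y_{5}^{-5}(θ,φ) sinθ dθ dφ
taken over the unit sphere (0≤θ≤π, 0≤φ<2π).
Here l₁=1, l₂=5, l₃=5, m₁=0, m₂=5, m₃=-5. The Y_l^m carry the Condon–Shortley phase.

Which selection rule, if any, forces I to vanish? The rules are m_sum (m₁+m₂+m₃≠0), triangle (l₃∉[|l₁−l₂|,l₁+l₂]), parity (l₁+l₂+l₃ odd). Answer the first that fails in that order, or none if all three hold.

parity

m₁+m₂+m₃ = 0 + 5 − 5 = 0  ✓
triangle: |1−5|=4 ≤ l₃=5 ≤ 1+5=6  ✓
parity: l₁+l₂+l₃ = 11 is odd  ✗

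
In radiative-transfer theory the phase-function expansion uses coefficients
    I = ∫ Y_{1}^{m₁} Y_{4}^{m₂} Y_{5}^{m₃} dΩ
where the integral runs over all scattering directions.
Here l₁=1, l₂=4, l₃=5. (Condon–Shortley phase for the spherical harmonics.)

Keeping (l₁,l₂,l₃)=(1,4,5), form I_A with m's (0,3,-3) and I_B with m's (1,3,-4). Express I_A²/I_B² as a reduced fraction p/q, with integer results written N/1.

4/9

Shared (l₁,l₂,l₃)=(1,4,5): N and (l;000)² cancel in I_A²/I_B².
A: Δ = 0!·2!·8!/11! = 1/495; Racah Σ t=0..0: t=0:+1/5040 = 1/5040; ⇒ 3j(1 4 5; 0 3 -3)² = 16/495, sgn +1
B: Δ = 0!·2!·8!/11! = 1/495; Racah Σ t=0..0: t=0:+1/10080 = 1/10080; ⇒ 3j(1 4 5; 1 3 -4)² = 4/55, sgn -1
I_A²/I_B² = (16/495)/(4/55) = 4/9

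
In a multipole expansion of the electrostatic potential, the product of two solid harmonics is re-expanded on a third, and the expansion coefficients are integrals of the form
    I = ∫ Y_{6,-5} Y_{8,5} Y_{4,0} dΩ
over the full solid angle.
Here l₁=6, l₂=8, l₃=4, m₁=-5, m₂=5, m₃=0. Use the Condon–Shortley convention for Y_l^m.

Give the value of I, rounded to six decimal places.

0.168053

Rules hold: Σm=0, L=18 even, 2≤4≤14.
N = 13·17·9 = 1989
Δ = 10!·2!·6!/19! = 1/23279256
Racah Σ t=4..6: t=4:+1/1658880 t=5:−1/518400 t=6:+1/1658880 = -1/1382400
⇒ 3j(6 8 4; 0 0 0)² = 504/46189, sgn -1
Racah Σ t=9..10: t=9:−1/34836480 t=10:+1/130636800 = -11/522547200
⇒ 3j(6 8 4; -5 5 0)² = 1331/81396, sgn -1
4πI² = N·(3j₀)²·(3jₘ)² = 2178/6137
I = +1·√(0.354897/4π) = 0.16805287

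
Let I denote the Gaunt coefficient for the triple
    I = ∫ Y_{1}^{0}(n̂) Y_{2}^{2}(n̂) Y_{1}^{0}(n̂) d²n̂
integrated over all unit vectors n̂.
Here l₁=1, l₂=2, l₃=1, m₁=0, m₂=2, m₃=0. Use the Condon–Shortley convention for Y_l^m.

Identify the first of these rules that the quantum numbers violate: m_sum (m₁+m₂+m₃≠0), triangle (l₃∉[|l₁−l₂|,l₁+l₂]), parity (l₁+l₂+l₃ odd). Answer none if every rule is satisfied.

m_sum

azimuthal sum: 0 + 2 + 0 = 2  ✗
1 ≤ 1 ≤ 3 (triangle on l)
L = 1 + 2 + 1 = 4 (even)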